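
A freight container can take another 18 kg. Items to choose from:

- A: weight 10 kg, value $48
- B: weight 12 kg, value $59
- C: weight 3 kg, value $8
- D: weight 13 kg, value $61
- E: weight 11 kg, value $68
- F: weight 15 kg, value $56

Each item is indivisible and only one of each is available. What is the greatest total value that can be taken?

This is a 0/1 knapsack; check combinations near the capacity.
- C+E: weight 3+11=14, value 8+68=76
- C+D: weight 3+13=16, value 8+61=69
- E: weight 11, value 68
- B+C: weight 12+3=15, value 59+8=67
- C+F: weight 3+15=18, value 8+56=64
Best: $76.

$76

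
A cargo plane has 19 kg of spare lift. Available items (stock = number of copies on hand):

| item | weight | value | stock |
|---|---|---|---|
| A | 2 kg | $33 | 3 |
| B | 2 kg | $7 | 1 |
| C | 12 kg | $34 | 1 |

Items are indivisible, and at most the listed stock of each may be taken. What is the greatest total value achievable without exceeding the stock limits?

$133

Top feasible selections:
- 3×A + 1×C: weight 18, value 133
- 2×A + 1×B + 1×C: weight 18, value 107
- 3×A + 1×B: weight 8, value 106
Best: $133.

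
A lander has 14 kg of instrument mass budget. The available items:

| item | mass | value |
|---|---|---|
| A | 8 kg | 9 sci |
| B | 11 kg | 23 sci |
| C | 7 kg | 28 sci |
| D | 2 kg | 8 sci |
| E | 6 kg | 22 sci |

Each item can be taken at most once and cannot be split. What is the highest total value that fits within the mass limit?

Check high-value combinations within 14 kg:
- C+E: mass 7+6=13, value 28+22=50
- C+D: mass 7+2=9, value 28+8=36
- B+D: mass 11+2=13, value 23+8=31
- A+E: mass 8+6=14, value 9+22=31
Best: 50 sci.

50 sci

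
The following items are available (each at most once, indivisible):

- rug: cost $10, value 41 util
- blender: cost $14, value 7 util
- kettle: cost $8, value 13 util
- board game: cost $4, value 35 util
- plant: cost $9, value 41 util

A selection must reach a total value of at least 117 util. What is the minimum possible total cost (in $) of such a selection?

Subsets with value ≥ 117, sorted by total cost:
- rug+board game+plant: cost 23, value 117
- rug+kettle+board game+plant: cost 31, value 130
- rug+blender+board game+plant: cost 37, value 124
Minimum cost: 23 $.

23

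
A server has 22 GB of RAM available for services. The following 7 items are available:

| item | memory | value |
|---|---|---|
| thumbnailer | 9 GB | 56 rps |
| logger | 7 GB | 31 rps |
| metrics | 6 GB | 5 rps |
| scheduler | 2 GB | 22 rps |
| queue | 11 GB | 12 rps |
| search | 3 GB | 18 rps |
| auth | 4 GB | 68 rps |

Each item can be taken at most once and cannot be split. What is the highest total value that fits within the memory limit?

177 rps

Check high-value combinations within 22 GB:
- thumbnailer+logger+scheduler+auth: memory 9+7+2+4=22, value 56+31+22+68=177
- thumbnailer+scheduler+search+auth: memory 9+2+3+4=18, value 56+22+18+68=164
- thumbnailer+logger+auth: memory 9+7+4=20, value 56+31+68=155
Best: 177 rps.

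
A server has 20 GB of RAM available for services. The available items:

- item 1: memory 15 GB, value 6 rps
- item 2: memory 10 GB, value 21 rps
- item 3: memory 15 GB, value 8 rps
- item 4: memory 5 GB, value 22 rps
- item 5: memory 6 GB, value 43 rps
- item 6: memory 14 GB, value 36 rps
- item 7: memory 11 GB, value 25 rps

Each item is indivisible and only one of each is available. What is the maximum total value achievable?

Check high-value combinations within 20 GB:
- item 5+item 6: memory 6+14=20, value 43+36=79
- item 5+item 7: memory 6+11=17, value 43+25=68
- item 4+item 5: memory 5+6=11, value 22+43=65
- item 2+item 5: memory 10+6=16, value 21+43=64
- item 4+item 6: memory 5+14=19, value 22+36=58
Best: 79 rps.

79 rps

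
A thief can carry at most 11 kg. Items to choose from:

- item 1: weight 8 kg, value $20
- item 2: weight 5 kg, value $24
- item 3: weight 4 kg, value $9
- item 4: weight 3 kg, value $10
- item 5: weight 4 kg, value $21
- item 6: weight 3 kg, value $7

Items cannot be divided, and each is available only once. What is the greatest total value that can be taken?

$45

Check high-value combinations within 11 kg:
- item 2+item 5: weight 5+4=9, value 24+21=45
- item 2+item 4+item 6: weight 5+3+3=11, value 24+10+7=41
- item 3+item 4+item 5: weight 4+3+4=11, value 9+10+21=40
- item 4+item 5+item 6: weight 3+4+3=10, value 10+21+7=38
Best: $45.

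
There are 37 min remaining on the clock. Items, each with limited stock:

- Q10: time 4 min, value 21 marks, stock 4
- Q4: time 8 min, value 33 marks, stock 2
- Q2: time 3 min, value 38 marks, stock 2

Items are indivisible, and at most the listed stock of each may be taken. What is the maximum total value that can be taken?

Top feasible selections:
- 3×Q10 + 2×Q4 + 2×Q2: time 34, value 205
- 4×Q10 + 1×Q4 + 2×Q2: time 30, value 193
- 4×Q10 + 2×Q4 + 1×Q2: time 35, value 188
Best: 205 marks.

205 marks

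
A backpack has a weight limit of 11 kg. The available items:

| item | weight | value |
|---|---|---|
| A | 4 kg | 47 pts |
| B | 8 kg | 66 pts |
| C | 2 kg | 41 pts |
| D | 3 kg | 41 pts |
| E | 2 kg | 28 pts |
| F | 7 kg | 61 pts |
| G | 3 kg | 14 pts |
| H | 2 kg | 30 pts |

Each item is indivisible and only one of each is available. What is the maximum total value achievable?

Check high-value combinations within 11 kg:
- A+C+D+H: weight 4+2+3+2=11, value 47+41+41+30=159
- A+C+D+E: weight 4+2+3+2=11, value 47+41+41+28=157
- A+C+E+H: weight 4+2+2+2=10, value 47+41+28+30=146
- A+D+E+H: weight 4+3+2+2=11, value 47+41+28+30=146
- C+D+E+H: weight 2+3+2+2=9, value 41+41+28+30=140
Best: 159 pts.

159 pts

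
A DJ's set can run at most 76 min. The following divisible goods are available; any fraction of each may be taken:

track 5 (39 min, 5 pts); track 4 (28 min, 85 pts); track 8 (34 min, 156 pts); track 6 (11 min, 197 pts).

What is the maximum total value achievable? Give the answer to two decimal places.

438.38

Take in order of value per unit:
- track 6 (197/11 per unit): all 11 → value 197, running total 197.00
- track 8 (156/34 per unit): all 34 → value 156, running total 353.00
- track 4 (85/28 per unit): all 28 → value 85, running total 438.00
- track 5 (5/39 per unit): 3 of 39 → value 3×5/39 = 0.3846, running total 438.38
Total 438.38.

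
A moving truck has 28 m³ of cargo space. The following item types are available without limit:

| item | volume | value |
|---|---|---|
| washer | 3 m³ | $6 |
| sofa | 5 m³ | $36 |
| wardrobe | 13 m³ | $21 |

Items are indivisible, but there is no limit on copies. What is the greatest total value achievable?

$186

Best value-per-unit is sofa at 36/5; filling with it alone gives 5×36 = 180.
Optimal mix: 1×washer + 5×sofa → volume 28, value 186.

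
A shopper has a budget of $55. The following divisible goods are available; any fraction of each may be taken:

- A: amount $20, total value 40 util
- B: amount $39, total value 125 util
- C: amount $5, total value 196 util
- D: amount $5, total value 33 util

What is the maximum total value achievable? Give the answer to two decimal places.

366.00

Take in order of value per unit:
- C (196/5 per unit): all 5 → value 196, running total 196.00
- D (33/5 per unit): all 5 → value 33, running total 229.00
- B (125/39 per unit): all 39 → value 125, running total 354.00
- A (40/20 per unit): 6 of 20 → value 6×40/20 = 12.0000, running total 366.00
Total 366.00.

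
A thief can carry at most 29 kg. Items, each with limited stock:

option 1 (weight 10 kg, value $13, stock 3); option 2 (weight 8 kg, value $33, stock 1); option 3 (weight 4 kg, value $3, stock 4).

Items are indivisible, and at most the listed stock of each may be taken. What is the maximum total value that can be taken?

$59

Best selections within weight 29 and stock limits:
- 2×option 1 + 1×option 2: weight 28, value 59
- 1×option 1 + 1×option 2 + 2×option 3: weight 26, value 52
- 1×option 1 + 1×option 2 + 1×option 3: weight 22, value 49
Best: $59.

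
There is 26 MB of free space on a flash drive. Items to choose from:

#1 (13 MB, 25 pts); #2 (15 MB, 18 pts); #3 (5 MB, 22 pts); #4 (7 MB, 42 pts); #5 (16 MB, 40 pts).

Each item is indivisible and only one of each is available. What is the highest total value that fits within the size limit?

Check high-value combinations within 26 MB:
- #1+#3+#4: size 13+5+7=25, value 25+22+42=89
- #4+#5: size 7+16=23, value 42+40=82
- #1+#4: size 13+7=20, value 25+42=67
Best: 89 pts.

89 pts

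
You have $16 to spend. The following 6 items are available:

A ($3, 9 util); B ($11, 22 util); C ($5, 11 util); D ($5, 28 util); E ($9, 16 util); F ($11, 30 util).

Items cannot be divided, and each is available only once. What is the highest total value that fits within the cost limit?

58 util

Check high-value combinations within $16:
- D+F: cost 5+11=16, value 28+30=58
- B+D: cost 11+5=16, value 22+28=50
- A+C+D: cost 3+5+5=13, value 9+11+28=48
Best: 58 util.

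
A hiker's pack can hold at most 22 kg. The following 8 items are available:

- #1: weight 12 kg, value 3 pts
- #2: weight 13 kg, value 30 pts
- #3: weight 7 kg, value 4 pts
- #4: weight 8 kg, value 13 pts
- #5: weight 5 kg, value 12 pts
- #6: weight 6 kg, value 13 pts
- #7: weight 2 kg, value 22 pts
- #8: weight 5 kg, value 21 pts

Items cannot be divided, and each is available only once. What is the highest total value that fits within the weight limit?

73 pts

Check high-value combinations within 22 kg:
- #2+#7+#8: weight 13+2+5=20, value 30+22+21=73
- #4+#6+#7+#8: weight 8+6+2+5=21, value 13+13+22+21=69
- #5+#6+#7+#8: weight 5+6+2+5=18, value 12+13+22+21=68
- #4+#5+#7+#8: weight 8+5+2+5=20, value 13+12+22+21=68
- #2+#6+#7: weight 13+6+2=21, value 30+13+22=65
Best: 73 pts.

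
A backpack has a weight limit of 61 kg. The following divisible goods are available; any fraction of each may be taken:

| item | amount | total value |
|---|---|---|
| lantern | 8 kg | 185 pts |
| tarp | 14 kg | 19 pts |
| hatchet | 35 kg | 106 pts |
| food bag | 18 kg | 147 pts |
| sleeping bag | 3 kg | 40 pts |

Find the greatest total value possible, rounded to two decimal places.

468.91

Take in order of value per unit:
- lantern (185/8 per unit): all 8 → value 185, running total 185.00
- sleeping bag (40/3 per unit): all 3 → value 40, running total 225.00
- food bag (147/18 per unit): all 18 → value 147, running total 372.00
- hatchet (106/35 per unit): 32 of 35 → value 32×106/35 = 96.9143, running total 468.91
Total 468.91.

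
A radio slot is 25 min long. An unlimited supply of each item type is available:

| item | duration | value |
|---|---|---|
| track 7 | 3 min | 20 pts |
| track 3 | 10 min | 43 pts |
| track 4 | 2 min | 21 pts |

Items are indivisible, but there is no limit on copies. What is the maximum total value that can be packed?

252 pts

Best value-per-unit is track 4 at 21/2, and filling with it alone uses duration 12×2=24. No mix of the others beats 12×21 = 252.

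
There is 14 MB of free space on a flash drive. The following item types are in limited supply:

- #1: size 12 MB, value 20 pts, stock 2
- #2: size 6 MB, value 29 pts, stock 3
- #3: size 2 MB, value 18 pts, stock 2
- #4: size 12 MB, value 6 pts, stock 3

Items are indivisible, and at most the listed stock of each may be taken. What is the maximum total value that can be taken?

Best selections within size 14 and stock limits:
- 2×#2 + 1×#3: size 14, value 76
- 1×#2 + 2×#3: size 10, value 65
- 2×#2: size 12, value 58
Best: 76 pts.

76 pts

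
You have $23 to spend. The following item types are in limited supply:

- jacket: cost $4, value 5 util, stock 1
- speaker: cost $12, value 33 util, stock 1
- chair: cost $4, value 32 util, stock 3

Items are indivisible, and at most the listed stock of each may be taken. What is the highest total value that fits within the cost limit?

Best selections within cost 23 and stock limits:
- 1×jacket + 3×chair: cost 16, value 101
- 1×speaker + 2×chair: cost 20, value 97
Best: 101 util.

101 util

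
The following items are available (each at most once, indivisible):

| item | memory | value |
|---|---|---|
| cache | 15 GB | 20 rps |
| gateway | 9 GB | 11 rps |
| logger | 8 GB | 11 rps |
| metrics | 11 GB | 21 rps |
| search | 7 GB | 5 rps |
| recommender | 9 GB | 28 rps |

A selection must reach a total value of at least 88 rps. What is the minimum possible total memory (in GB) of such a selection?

Subsets with value ≥ 88, sorted by total memory:
- cache+gateway+logger+metrics+recommender: memory 52, value 91
- cache+gateway+logger+metrics+search+recommender: memory 59, value 96
Minimum memory: 52 GB.

52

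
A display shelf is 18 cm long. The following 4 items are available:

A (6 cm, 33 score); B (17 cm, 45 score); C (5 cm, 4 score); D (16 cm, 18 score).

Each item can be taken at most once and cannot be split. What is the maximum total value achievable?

45 score

Check high-value combinations within 18 cm:
- B: length 17, value 45
- A+C: length 6+5=11, value 33+4=37
- A: length 6, value 33
- D: length 16, value 18
Best: 45 score.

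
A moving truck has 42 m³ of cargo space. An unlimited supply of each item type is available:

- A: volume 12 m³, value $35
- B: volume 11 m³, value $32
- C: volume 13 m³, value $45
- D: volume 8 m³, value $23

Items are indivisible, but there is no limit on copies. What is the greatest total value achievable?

$136

Best value-per-unit is C at 45/13; filling with it alone gives 3×45 = 135.
Optimal mix: 2×C + 2×D → volume 42, value 136.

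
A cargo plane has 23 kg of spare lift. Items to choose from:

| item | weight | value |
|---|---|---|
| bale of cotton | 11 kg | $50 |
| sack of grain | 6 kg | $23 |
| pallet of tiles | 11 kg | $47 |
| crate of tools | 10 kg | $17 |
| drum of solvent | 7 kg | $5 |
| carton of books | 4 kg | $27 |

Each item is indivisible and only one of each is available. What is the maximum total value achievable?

$100

Check high-value combinations within 23 kg:
- bale of cotton+sack of grain+carton of books: weight 11+6+4=21, value 50+23+27=100
- sack of grain+pallet of tiles+carton of books: weight 6+11+4=21, value 23+47+27=97
- bale of cotton+pallet of tiles: weight 11+11=22, value 50+47=97
- bale of cotton+drum of solvent+carton of books: weight 11+7+4=22, value 50+5+27=82
- pallet of tiles+drum of solvent+carton of books: weight 11+7+4=22, value 47+5+27=79
Best: $100.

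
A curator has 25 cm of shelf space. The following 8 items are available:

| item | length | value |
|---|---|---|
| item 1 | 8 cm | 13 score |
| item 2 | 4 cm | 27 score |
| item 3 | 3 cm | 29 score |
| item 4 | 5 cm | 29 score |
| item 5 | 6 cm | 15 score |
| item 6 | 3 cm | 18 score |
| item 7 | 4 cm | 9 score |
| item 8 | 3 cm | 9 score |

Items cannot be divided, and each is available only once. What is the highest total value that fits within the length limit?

Check high-value combinations within 25 cm:
- item 2+item 3+item 4+item 5+item 6+item 8: length 4+3+5+6+3+3=24, value 27+29+29+15+18+9=127
- item 2+item 3+item 4+item 5+item 6+item 7: length 4+3+5+6+3+4=25, value 27+29+29+15+18+9=127
- item 2+item 3+item 4+item 6+item 7+item 8: length 4+3+5+3+4+3=22, value 27+29+29+18+9+9=121
- item 2+item 3+item 4+item 5+item 6: length 4+3+5+6+3=21, value 27+29+29+15+18=118
Best: 127 score.

127 score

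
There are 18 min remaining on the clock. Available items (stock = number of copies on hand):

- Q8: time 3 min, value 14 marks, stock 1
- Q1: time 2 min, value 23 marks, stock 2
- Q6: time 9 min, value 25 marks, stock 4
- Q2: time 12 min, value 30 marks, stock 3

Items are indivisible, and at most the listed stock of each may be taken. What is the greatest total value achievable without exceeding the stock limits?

Top feasible selections:
- 1×Q8 + 2×Q1 + 1×Q6: time 16, value 85
- 2×Q1 + 1×Q2: time 16, value 76
- 2×Q1 + 1×Q6: time 13, value 71
Best: 85 marks.

85 marks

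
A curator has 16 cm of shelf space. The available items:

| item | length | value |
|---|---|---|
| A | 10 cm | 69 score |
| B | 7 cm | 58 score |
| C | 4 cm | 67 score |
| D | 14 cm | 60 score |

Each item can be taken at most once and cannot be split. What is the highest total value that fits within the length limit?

This is a 0/1 knapsack; check combinations near the capacity.
- A+C: length 10+4=14, value 69+67=136
- B+C: length 7+4=11, value 58+67=125
- A: length 10, value 69
- C: length 4, value 67
- D: length 14, value 60
Best: 136 score.

136 score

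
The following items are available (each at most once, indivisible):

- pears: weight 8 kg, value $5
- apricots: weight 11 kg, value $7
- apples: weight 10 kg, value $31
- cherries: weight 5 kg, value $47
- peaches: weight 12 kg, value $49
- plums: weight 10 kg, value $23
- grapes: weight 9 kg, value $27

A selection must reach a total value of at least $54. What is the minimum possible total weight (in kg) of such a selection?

14

Subsets with value ≥ 54, sorted by total weight:
- cherries+grapes: weight 14, value 74
- apples+cherries: weight 15, value 78
- cherries+plums: weight 15, value 70
- apricots+cherries: weight 16, value 54
Minimum weight: 14 kg.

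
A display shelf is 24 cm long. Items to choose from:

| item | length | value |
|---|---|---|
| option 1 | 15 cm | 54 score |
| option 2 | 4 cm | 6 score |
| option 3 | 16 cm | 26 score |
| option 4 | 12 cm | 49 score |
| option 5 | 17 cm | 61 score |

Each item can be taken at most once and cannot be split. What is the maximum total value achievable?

67 score

This is a 0/1 knapsack; check combinations near the capacity.
- option 2+option 5: length 4+17=21, value 6+61=67
- option 5: length 17, value 61
- option 1+option 2: length 15+4=19, value 54+6=60
Best: 67 score.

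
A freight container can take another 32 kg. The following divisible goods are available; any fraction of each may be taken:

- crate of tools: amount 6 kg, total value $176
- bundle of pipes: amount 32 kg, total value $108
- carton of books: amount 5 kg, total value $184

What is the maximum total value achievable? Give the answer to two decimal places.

Take in order of value per unit:
- carton of books (184/5 per unit): all 5 → value 184, running total 184.00
- crate of tools (176/6 per unit): all 6 → value 176, running total 360.00
- bundle of pipes (108/32 per unit): 21 of 32 → value 21×108/32 = 70.8750, running total 430.88
Total 430.88.

430.88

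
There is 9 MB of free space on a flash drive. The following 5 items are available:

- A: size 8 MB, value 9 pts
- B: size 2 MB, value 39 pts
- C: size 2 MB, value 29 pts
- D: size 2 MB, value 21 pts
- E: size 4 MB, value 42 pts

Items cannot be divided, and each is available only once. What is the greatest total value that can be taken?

Check high-value combinations within 9 MB:
- B+C+E: size 2+2+4=8, value 39+29+42=110
- B+D+E: size 2+2+4=8, value 39+21+42=102
- C+D+E: size 2+2+4=8, value 29+21+42=92
- B+C+D: size 2+2+2=6, value 39+29+21=89
- B+E: size 2+4=6, value 39+42=81
Best: 110 pts.

110 pts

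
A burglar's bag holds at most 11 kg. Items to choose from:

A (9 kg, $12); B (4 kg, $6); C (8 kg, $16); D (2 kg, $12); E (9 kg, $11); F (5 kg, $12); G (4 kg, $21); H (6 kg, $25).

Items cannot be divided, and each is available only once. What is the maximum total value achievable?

$46

Check high-value combinations within 11 kg:
- G+H: weight 4+6=10, value 21+25=46
- D+F+G: weight 2+5+4=11, value 12+12+21=45
- B+D+G: weight 4+2+4=10, value 6+12+21=39
- D+H: weight 2+6=8, value 12+25=37
Best: $46.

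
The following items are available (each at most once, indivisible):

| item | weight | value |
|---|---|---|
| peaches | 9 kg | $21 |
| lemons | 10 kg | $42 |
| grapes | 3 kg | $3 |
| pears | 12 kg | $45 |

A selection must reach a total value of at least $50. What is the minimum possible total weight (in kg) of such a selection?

19

Subsets with value ≥ 50, sorted by total weight:
- peaches+lemons: weight 19, value 63
- peaches+pears: weight 21, value 66
Minimum weight: 19 kg.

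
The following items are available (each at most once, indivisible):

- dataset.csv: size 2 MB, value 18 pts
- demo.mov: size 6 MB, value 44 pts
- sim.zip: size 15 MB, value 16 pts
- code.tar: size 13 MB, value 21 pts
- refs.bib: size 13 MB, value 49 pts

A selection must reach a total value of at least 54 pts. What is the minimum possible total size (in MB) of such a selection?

8

Subsets with value ≥ 54, sorted by total size:
- dataset.csv+demo.mov: size 8, value 62
- dataset.csv+refs.bib: size 15, value 67
- demo.mov+refs.bib: size 19, value 93
- demo.mov+code.tar: size 19, value 65
Minimum size: 8 MB.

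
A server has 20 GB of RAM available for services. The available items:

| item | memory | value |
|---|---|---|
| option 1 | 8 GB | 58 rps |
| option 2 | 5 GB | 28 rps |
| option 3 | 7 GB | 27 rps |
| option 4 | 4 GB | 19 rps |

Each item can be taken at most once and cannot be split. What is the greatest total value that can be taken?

113 rps

Check high-value combinations within 20 GB:
- option 1+option 2+option 3: memory 8+5+7=20, value 58+28+27=113
- option 1+option 2+option 4: memory 8+5+4=17, value 58+28+19=105
- option 1+option 3+option 4: memory 8+7+4=19, value 58+27+19=104
Best: 113 rps.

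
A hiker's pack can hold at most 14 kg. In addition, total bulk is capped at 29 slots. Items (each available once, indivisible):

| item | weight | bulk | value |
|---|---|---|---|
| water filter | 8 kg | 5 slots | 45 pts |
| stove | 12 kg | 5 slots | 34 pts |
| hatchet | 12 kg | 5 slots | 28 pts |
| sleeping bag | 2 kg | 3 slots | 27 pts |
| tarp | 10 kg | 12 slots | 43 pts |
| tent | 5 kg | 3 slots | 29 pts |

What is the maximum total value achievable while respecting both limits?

Feasible sets respecting both limits:
- water filter+tent: weight 13, bulk 8, value 74
- water filter+sleeping bag: weight 10, bulk 8, value 72
- sleeping bag+tarp: weight 12, bulk 15, value 70
- stove+sleeping bag: weight 14, bulk 8, value 61
Best: 74 pts.

74 pts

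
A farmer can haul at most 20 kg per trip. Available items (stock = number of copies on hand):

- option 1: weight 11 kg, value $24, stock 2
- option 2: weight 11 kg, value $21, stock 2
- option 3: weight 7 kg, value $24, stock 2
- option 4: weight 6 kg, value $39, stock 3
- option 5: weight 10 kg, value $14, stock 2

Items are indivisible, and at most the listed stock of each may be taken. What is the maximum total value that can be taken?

Best selections within weight 20 and stock limits:
- 3×option 4: weight 18, value 117
- 1×option 3 + 2×option 4: weight 19, value 102
- 2×option 3 + 1×option 4: weight 20, value 87
Best: $117.

$117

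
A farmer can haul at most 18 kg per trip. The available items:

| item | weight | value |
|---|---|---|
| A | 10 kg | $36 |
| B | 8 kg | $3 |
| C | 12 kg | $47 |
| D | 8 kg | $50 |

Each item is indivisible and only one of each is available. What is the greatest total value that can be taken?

This is a 0/1 knapsack; check combinations near the capacity.
- A+D: weight 10+8=18, value 36+50=86
- B+D: weight 8+8=16, value 3+50=53
- D: weight 8, value 50
- C: weight 12, value 47
Best: $86.

$86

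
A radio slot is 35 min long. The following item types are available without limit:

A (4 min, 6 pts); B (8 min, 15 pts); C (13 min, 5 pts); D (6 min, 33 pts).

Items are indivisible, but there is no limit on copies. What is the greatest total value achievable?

171 pts

Best value-per-unit is D at 33/6; filling with it alone gives 5×33 = 165.
Optimal mix: 1×A + 5×D → duration 34, value 171.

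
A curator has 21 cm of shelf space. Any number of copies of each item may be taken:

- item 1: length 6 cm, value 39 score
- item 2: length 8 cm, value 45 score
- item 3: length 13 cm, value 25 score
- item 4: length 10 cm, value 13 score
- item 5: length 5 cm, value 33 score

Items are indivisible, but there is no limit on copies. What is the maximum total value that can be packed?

Best value-per-unit is item 5 at 33/5; filling with it alone gives 4×33 = 132.
Optimal mix: 1×item 1 + 3×item 5 → length 21, value 138.

138 score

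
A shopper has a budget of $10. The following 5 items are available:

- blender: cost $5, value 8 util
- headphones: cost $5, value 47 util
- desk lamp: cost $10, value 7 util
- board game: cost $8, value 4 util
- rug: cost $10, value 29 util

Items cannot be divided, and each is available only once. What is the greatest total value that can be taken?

This is a 0/1 knapsack; check combinations near the capacity.
- blender+headphones: cost 5+5=10, value 8+47=55
- headphones: cost 5, value 47
- rug: cost 10, value 29
Best: 55 util.

55 util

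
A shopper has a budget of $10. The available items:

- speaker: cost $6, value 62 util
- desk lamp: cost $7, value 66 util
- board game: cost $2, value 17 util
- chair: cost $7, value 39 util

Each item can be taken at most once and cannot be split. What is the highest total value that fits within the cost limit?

83 util

Check high-value combinations within $10:
- desk lamp+board game: cost 7+2=9, value 66+17=83
- speaker+board game: cost 6+2=8, value 62+17=79
- desk lamp: cost 7, value 66
- speaker: cost 6, value 62
Best: 83 util.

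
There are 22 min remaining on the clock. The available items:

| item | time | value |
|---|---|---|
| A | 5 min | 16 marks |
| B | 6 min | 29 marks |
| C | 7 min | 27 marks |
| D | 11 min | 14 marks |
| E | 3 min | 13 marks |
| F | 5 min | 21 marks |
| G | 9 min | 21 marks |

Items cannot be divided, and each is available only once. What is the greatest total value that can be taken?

Check high-value combinations within 22 min:
- B+C+E+F: time 6+7+3+5=21, value 29+27+13+21=90
- A+B+C+E: time 5+6+7+3=21, value 16+29+27+13=85
- A+B+E+F: time 5+6+3+5=19, value 16+29+13+21=79
- B+C+F: time 6+7+5=18, value 29+27+21=77
- A+C+E+F: time 5+7+3+5=20, value 16+27+13+21=77
Best: 90 marks.

90 marks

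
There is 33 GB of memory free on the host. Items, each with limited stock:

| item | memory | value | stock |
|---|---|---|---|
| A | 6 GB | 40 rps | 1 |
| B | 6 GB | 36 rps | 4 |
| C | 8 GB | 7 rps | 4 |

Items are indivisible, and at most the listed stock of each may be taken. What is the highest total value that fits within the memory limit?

Top feasible selections:
- 1×A + 4×B: memory 30, value 184
- 1×A + 3×B + 1×C: memory 32, value 155
- 4×B + 1×C: memory 32, value 151
Best: 184 rps.

184 rps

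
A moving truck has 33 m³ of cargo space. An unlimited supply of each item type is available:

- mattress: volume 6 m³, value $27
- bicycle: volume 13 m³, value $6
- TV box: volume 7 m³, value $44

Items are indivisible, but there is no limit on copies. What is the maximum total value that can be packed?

Best value-per-unit is TV box at 44/7; filling with it alone gives 4×44 = 176.
Optimal mix: 2×mattress + 3×TV box → volume 33, value 186.

$186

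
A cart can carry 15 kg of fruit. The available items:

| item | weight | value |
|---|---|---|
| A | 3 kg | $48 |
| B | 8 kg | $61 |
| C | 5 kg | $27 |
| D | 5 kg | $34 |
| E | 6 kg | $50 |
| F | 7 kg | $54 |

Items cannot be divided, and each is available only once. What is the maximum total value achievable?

$136

Check high-value combinations within 15 kg:
- A+D+F: weight 3+5+7=15, value 48+34+54=136
- A+D+E: weight 3+5+6=14, value 48+34+50=132
- A+C+F: weight 3+5+7=15, value 48+27+54=129
Best: $136.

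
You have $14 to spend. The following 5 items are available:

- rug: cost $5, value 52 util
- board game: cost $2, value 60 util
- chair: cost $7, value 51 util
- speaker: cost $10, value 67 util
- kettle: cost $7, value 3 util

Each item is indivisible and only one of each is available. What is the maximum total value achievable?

163 util

Check high-value combinations within $14:
- rug+board game+chair: cost 5+2+7=14, value 52+60+51=163
- board game+speaker: cost 2+10=12, value 60+67=127
- rug+board game+kettle: cost 5+2+7=14, value 52+60+3=115
Best: 163 util.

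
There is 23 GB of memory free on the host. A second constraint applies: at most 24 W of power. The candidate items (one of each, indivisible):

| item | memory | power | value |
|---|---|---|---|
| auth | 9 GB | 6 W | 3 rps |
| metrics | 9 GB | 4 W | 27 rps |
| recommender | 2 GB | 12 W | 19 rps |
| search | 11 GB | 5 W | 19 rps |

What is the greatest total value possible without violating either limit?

65 rps

Feasible sets respecting both limits:
- metrics+recommender+search: memory 22, power 21, value 65
- auth+metrics+recommender: memory 20, power 22, value 49
- metrics+recommender: memory 11, power 16, value 46
- metrics+search: memory 20, power 9, value 46
Best: 65 rps.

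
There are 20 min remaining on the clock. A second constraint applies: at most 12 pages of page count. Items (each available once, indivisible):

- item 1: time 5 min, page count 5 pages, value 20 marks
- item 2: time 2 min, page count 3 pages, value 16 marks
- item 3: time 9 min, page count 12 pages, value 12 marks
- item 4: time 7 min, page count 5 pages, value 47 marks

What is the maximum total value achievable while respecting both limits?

67 marks

Feasible sets respecting both limits:
- item 1+item 4: time 12, page count 10, value 67
- item 2+item 4: time 9, page count 8, value 63
- item 4: time 7, page count 5, value 47
Best: 67 marks.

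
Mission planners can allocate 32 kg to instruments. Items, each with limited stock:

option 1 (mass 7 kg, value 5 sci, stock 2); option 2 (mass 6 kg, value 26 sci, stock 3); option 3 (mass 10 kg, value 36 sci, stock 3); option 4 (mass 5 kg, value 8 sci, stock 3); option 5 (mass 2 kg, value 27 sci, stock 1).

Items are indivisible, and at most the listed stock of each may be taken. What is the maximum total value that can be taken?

Top feasible selections:
- 3×option 2 + 1×option 3 + 1×option 5: mass 30, value 141
- 3×option 3 + 1×option 5: mass 32, value 135
Best: 141 sci.

141 sci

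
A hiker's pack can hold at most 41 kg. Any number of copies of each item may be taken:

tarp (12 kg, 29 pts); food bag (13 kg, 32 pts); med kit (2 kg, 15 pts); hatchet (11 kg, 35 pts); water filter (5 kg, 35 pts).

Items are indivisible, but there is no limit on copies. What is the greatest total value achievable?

305 pts

Best value-per-unit is med kit at 15/2; filling with it alone gives 20×15 = 300.
Optimal mix: 18×med kit + 1×water filter → weight 41, value 305.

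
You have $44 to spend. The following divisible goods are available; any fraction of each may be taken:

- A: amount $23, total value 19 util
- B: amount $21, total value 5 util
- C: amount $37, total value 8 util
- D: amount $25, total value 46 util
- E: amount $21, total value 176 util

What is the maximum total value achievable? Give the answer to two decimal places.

Take in order of value per unit:
- E (176/21 per unit): all 21 → value 176, running total 176.00
- D (46/25 per unit): 23 of 25 → value 23×46/25 = 42.3200, running total 218.32
Total 218.32.

218.32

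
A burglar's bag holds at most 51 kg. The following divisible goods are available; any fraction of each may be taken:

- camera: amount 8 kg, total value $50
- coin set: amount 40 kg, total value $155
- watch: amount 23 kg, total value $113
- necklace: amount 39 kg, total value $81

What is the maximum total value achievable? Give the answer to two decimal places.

240.50

Take in order of value per unit:
- camera (50/8 per unit): all 8 → value 50, running total 50.00
- watch (113/23 per unit): all 23 → value 113, running total 163.00
- coin set (155/40 per unit): 20 of 40 → value 20×155/40 = 77.5000, running total 240.50
Total 240.50.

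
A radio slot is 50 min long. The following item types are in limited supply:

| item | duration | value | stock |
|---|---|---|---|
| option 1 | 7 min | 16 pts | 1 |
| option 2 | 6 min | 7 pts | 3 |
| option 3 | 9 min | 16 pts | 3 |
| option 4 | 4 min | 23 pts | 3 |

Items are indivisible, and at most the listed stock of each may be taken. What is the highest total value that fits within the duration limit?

133 pts

Top feasible selections:
- 1×option 1 + 3×option 3 + 3×option 4: duration 46, value 133
- 1×option 1 + 2×option 2 + 2×option 3 + 3×option 4: duration 49, value 131
- 1×option 1 + 1×option 2 + 2×option 3 + 3×option 4: duration 43, value 124
- 1×option 2 + 3×option 3 + 3×option 4: duration 45, value 124
Best: 133 pts.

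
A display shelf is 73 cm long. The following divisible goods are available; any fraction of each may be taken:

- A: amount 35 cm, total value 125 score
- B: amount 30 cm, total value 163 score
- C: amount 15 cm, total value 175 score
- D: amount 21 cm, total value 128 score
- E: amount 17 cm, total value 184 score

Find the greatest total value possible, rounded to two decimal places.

595.67

Take in order of value per unit:
- C (175/15 per unit): all 15 → value 175, running total 175.00
- E (184/17 per unit): all 17 → value 184, running total 359.00
- D (128/21 per unit): all 21 → value 128, running total 487.00
- B (163/30 per unit): 20 of 30 → value 20×163/30 = 108.6667, running total 595.67
Total 595.67.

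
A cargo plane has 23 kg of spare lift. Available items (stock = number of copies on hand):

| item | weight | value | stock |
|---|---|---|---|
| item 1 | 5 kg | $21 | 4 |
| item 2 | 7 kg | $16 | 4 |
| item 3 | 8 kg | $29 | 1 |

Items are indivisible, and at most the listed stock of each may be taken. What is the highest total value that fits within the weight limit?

Top feasible selections:
- 3×item 1 + 1×item 3: weight 23, value 92
- 4×item 1: weight 20, value 84
- 3×item 1 + 1×item 2: weight 22, value 79
Best: $92.

$92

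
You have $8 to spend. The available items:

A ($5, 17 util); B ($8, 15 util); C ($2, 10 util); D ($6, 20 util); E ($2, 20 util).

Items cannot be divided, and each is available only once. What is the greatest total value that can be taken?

Check high-value combinations within $8:
- D+E: cost 6+2=8, value 20+20=40
- A+E: cost 5+2=7, value 17+20=37
- C+E: cost 2+2=4, value 10+20=30
Best: 40 util.

40 util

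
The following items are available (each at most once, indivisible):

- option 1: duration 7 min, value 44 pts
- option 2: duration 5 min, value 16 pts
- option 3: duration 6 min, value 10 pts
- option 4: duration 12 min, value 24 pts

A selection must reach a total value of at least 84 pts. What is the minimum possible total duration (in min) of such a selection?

24

Subsets with value ≥ 84, sorted by total duration:
- option 1+option 2+option 4: duration 24, value 84
- option 1+option 2+option 3+option 4: duration 30, value 94
Minimum duration: 24 min.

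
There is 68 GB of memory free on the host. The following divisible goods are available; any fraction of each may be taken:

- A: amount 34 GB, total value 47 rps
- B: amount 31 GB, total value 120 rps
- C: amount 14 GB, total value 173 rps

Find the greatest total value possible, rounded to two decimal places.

324.79

Take in order of value per unit:
- C (173/14 per unit): all 14 → value 173, running total 173.00
- B (120/31 per unit): all 31 → value 120, running total 293.00
- A (47/34 per unit): 23 of 34 → value 23×47/34 = 31.7941, running total 324.79
Total 324.79.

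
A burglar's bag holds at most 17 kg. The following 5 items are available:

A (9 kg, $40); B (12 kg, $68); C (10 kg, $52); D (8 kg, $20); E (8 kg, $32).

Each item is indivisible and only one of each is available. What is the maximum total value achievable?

$72

Check high-value combinations within 17 kg:
- A+E: weight 9+8=17, value 40+32=72
- B: weight 12, value 68
- A+D: weight 9+8=17, value 40+20=60
- C: weight 10, value 52
Best: $72.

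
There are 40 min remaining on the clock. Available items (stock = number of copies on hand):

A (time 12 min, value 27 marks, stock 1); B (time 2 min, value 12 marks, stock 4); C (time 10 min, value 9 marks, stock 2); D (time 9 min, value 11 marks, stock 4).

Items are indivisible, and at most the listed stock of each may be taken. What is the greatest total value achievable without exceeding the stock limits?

97 marks

Top feasible selections:
- 1×A + 4×B + 2×D: time 38, value 97
- 1×A + 4×B + 1×C + 1×D: time 39, value 95
- 1×A + 4×B + 2×C: time 40, value 93
Best: 97 marks.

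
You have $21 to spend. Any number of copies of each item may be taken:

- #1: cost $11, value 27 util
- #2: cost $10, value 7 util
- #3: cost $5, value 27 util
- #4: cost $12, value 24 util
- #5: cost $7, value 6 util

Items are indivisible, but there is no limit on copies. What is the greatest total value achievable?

Best value-per-unit is #3 at 27/5, and filling with it alone uses cost 4×5=20. No mix of the others beats 4×27 = 108.

108 util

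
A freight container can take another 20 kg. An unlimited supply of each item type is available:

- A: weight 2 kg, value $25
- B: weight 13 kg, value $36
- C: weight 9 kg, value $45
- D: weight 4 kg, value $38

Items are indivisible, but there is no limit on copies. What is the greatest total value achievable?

$250

Best value-per-unit is A at 25/2, and filling with it alone uses weight 10×2=20. No mix of the others beats 10×25 = 250.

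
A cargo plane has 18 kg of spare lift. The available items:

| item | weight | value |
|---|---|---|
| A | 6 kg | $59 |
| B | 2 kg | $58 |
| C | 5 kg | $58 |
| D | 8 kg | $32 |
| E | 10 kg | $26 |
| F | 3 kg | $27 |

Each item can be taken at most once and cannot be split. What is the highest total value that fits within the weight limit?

$202

Check high-value combinations within 18 kg:
- A+B+C+F: weight 6+2+5+3=16, value 59+58+58+27=202
- A+B+C: weight 6+2+5=13, value 59+58+58=175
- B+C+D+F: weight 2+5+8+3=18, value 58+58+32+27=175
Best: $202.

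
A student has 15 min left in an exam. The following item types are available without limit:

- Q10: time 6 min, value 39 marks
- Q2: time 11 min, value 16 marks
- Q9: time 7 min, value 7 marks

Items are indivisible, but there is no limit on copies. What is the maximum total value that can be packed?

Best value-per-unit is Q10 at 39/6, and filling with it alone uses time 2×6=12. No mix of the others beats 2×39 = 78.

78 marks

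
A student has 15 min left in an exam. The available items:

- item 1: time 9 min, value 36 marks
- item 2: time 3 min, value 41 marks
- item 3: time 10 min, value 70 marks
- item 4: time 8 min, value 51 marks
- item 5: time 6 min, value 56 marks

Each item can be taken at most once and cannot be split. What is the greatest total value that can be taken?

Check high-value combinations within 15 min:
- item 2+item 3: time 3+10=13, value 41+70=111
- item 4+item 5: time 8+6=14, value 51+56=107
- item 2+item 5: time 3+6=9, value 41+56=97
- item 2+item 4: time 3+8=11, value 41+51=92
- item 1+item 5: time 9+6=15, value 36+56=92
Best: 111 marks.

111 marks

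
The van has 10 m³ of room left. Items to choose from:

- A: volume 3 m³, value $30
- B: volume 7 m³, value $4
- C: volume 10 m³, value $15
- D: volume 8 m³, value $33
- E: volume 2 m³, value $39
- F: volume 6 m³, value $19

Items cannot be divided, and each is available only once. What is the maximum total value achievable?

$72

Check high-value combinations within 10 m³:
- D+E: volume 8+2=10, value 33+39=72
- A+E: volume 3+2=5, value 30+39=69
- E+F: volume 2+6=8, value 39+19=58
Best: $72.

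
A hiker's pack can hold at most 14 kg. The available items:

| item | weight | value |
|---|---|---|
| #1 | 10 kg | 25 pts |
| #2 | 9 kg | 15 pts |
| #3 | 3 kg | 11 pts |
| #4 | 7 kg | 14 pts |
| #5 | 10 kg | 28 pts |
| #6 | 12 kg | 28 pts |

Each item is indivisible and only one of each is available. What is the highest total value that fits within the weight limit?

Check high-value combinations within 14 kg:
- #3+#5: weight 3+10=13, value 11+28=39
- #1+#3: weight 10+3=13, value 25+11=36
- #5: weight 10, value 28
- #6: weight 12, value 28
- #2+#3: weight 9+3=12, value 15+11=26
Best: 39 pts.

39 pts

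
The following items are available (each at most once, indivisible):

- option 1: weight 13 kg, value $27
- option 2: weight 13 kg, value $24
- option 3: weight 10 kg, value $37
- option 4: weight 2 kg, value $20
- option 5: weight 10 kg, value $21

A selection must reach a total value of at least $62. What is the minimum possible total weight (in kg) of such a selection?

22

Subsets with value ≥ 62, sorted by total weight:
- option 3+option 4+option 5: weight 22, value 78
- option 1+option 3: weight 23, value 64
Minimum weight: 22 kg.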